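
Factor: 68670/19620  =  7/2 =2^ ( - 1)*7^1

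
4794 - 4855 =- 61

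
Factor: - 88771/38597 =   -  13^ ( - 1 )*2969^( - 1)*88771^1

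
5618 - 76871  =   - 71253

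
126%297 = 126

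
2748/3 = 916 = 916.00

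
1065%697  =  368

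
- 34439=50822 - 85261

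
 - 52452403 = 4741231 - 57193634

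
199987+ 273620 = 473607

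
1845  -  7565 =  - 5720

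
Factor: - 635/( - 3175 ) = 1/5 = 5^( - 1)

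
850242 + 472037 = 1322279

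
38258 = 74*517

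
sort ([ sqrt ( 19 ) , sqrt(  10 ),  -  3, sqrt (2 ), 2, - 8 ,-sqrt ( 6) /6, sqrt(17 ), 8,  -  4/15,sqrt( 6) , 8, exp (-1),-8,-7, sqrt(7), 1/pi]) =[ - 8, - 8, - 7,  -  3,-sqrt(6 )/6, - 4/15,1/pi, exp( - 1), sqrt( 2 ),2, sqrt(6), sqrt ( 7 ), sqrt ( 10 ), sqrt( 17 ), sqrt( 19), 8, 8]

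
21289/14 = 21289/14 = 1520.64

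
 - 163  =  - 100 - 63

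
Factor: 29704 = 2^3* 47^1*79^1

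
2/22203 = 2/22203= 0.00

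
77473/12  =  77473/12 = 6456.08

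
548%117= 80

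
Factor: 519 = 3^1*173^1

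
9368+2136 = 11504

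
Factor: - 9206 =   -  2^1*4603^1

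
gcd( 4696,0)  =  4696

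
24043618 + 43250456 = 67294074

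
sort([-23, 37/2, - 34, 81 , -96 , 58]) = [ - 96, - 34,- 23,37/2, 58,81]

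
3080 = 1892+1188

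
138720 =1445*96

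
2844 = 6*474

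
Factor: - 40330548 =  -2^2 * 3^4*124477^1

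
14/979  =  14/979 = 0.01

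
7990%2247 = 1249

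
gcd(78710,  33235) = 85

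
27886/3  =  9295 + 1/3 = 9295.33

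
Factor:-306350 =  -2^1 * 5^2 * 11^1 * 557^1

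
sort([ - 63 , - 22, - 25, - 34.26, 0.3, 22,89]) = [ - 63, - 34.26,- 25, - 22, 0.3, 22, 89 ]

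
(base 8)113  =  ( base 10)75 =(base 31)2D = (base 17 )47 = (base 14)55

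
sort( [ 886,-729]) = [-729,886] 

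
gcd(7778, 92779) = 1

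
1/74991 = 1/74991 = 0.00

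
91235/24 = 91235/24 = 3801.46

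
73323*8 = 586584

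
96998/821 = 118+120/821 = 118.15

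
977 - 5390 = - 4413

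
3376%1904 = 1472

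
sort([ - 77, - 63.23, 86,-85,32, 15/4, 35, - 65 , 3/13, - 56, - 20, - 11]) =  [ - 85, - 77, - 65, - 63.23, - 56 ,  -  20, - 11, 3/13,15/4,  32, 35, 86]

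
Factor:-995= - 5^1*199^1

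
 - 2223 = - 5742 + 3519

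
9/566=9/566 =0.02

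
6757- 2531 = 4226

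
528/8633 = 528/8633 = 0.06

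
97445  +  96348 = 193793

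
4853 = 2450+2403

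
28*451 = 12628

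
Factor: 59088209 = 17^1*239^1*14543^1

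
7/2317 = 1/331= 0.00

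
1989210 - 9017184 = -7027974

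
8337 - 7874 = 463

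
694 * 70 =48580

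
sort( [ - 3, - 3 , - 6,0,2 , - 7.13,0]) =[  -  7.13, - 6, - 3,  -  3,0,0, 2 ] 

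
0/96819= 0 = 0.00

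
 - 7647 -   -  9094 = 1447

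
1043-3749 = -2706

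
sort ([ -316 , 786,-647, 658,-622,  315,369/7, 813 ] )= [ - 647,-622, - 316, 369/7,315, 658, 786, 813 ]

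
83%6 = 5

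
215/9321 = 215/9321 = 0.02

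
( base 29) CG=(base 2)101101100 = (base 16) 16C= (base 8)554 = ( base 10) 364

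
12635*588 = 7429380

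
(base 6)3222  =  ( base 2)1011011110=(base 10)734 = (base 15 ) 33e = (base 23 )18l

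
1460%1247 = 213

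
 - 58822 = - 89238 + 30416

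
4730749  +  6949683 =11680432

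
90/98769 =30/32923 = 0.00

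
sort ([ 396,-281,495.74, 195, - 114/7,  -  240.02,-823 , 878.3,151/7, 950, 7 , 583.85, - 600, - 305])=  [ - 823, - 600, - 305 , - 281, - 240.02, - 114/7, 7, 151/7,195, 396,  495.74, 583.85, 878.3, 950 ]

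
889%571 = 318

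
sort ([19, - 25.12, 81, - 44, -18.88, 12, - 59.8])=[ - 59.8,-44,- 25.12, - 18.88, 12, 19,81]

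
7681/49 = 7681/49 = 156.76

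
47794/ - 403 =-47794/403  =  - 118.60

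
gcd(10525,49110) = 5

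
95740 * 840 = 80421600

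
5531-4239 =1292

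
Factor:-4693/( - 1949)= 13^1*19^2*1949^( - 1 )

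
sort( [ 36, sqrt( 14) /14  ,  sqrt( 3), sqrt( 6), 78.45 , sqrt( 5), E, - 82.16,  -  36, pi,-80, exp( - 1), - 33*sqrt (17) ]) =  [ - 33 * sqrt( 17),-82.16,  -  80, - 36,sqrt( 14)/14, exp( - 1) , sqrt ( 3),sqrt(5), sqrt( 6), E, pi,36, 78.45 ]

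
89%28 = 5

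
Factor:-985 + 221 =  - 764 = -2^2*191^1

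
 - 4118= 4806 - 8924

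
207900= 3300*63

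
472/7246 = 236/3623 = 0.07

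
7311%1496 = 1327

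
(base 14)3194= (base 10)8558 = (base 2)10000101101110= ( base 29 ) a53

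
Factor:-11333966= - 2^1*7^1*809569^1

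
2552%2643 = 2552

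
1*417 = 417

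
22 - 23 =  - 1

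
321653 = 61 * 5273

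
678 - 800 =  - 122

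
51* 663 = 33813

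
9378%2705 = 1263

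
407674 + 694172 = 1101846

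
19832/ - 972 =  - 21 + 145/243 =- 20.40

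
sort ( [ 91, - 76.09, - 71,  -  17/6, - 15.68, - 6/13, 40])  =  [ - 76.09 , - 71,-15.68, - 17/6, - 6/13,40, 91] 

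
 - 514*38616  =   - 19848624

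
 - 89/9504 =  - 1 + 9415/9504 = -0.01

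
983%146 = 107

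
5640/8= 705 = 705.00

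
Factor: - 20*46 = -920  =  - 2^3*5^1*23^1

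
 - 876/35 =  - 876/35 = - 25.03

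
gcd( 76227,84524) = 1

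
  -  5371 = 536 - 5907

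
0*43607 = 0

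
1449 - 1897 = -448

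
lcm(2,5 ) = 10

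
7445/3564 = 7445/3564 = 2.09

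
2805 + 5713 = 8518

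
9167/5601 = 1  +  3566/5601=1.64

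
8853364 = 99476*89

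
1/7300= 1/7300 = 0.00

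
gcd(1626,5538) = 6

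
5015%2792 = 2223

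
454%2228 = 454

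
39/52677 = 13/17559 = 0.00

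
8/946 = 4/473 = 0.01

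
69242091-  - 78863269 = 148105360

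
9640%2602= 1834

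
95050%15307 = 3208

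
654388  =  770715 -116327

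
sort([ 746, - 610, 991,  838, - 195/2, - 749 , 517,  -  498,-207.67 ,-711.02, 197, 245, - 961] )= [-961, - 749,- 711.02, - 610, - 498, - 207.67,-195/2, 197,245, 517,746,838, 991 ] 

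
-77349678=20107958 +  - 97457636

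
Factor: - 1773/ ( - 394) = 9/2=2^( - 1)*3^2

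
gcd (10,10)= 10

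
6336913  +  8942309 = 15279222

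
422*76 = 32072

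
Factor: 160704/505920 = 27/85 = 3^3 * 5^(  -  1)*17^( - 1)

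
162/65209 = 162/65209 = 0.00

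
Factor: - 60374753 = -60374753^1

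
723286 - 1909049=-1185763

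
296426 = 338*877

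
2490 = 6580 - 4090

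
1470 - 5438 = -3968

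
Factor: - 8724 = -2^2*3^1*727^1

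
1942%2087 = 1942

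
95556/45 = 2123 + 7/15 = 2123.47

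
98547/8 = 98547/8 = 12318.38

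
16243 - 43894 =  - 27651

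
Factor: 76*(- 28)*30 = - 63840 =-2^5*3^1*5^1*7^1*19^1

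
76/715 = 76/715 =0.11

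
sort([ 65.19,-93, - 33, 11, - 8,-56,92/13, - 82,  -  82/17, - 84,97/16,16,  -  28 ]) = [ - 93, -84, - 82, - 56, - 33, - 28, - 8,-82/17 , 97/16,92/13, 11, 16,  65.19]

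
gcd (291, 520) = 1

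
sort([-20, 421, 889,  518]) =[ - 20 , 421, 518,889 ] 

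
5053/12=421+ 1/12 = 421.08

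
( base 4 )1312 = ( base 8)166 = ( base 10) 118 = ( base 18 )6a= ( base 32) 3M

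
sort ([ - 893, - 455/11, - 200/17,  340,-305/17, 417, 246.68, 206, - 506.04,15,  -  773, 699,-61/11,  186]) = [ - 893, - 773, - 506.04, - 455/11, - 305/17, - 200/17 ,  -  61/11, 15,186, 206, 246.68,340,417, 699 ] 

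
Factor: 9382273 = 9382273^1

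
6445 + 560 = 7005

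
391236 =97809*4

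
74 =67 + 7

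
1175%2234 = 1175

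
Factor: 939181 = 939181^1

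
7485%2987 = 1511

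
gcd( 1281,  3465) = 21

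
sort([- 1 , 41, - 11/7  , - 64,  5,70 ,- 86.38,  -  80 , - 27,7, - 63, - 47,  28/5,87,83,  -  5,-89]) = [ - 89, - 86.38, - 80,  -  64,-63, - 47, - 27,-5,-11/7, - 1,5,28/5,  7,41,70, 83,87]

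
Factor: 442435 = 5^1*7^1*12641^1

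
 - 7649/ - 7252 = 1 + 397/7252 =1.05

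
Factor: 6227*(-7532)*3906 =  - 183198290184 = - 2^3*3^2* 7^2 * 13^1*31^1*269^1*479^1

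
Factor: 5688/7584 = 3/4 =2^( - 2) * 3^1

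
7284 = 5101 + 2183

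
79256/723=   79256/723 = 109.62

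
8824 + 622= 9446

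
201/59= 201/59= 3.41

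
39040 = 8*4880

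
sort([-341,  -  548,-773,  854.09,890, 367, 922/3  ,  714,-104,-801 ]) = [ - 801, - 773, - 548, - 341,-104,922/3,367,714, 854.09, 890]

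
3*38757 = 116271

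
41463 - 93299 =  - 51836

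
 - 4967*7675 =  - 38121725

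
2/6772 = 1/3386  =  0.00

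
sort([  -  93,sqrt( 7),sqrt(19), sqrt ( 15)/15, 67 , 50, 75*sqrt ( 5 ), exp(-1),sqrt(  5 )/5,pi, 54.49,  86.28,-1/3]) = [ - 93,-1/3, sqrt( 15)/15,exp(-1 ), sqrt ( 5 )/5, sqrt( 7 ), pi, sqrt( 19),50, 54.49, 67, 86.28, 75*sqrt( 5)]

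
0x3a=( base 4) 322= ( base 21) 2G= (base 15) 3d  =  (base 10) 58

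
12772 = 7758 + 5014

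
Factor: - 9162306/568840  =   - 4581153/284420 = - 2^( - 2)*3^2*5^( - 1)*521^1*977^1*14221^( - 1)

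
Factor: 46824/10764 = 3902/897 = 2^1*3^( - 1 )*13^( - 1 )*23^( - 1)*1951^1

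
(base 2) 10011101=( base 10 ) 157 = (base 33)4p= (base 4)2131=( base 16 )9D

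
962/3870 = 481/1935 = 0.25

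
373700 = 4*93425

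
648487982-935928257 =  - 287440275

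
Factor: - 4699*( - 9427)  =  11^1*37^1*127^1 * 857^1 = 44297473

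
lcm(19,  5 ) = 95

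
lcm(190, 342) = 1710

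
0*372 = 0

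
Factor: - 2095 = - 5^1*419^1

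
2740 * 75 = 205500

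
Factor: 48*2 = 2^5* 3^1 = 96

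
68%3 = 2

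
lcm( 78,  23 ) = 1794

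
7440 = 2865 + 4575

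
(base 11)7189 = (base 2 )10010100111111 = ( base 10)9535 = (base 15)2C5A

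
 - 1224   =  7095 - 8319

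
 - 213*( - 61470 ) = 13093110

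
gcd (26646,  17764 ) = 8882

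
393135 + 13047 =406182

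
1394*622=867068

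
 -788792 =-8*98599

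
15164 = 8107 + 7057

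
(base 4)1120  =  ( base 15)5d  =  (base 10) 88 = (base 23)3J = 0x58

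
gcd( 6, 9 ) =3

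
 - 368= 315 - 683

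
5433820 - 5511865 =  - 78045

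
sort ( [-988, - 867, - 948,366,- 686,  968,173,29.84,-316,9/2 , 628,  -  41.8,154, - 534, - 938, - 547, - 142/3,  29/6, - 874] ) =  [  -  988, - 948, - 938, - 874, - 867, - 686, - 547,-534,-316,-142/3,  -  41.8, 9/2,29/6, 29.84,154,173,366, 628, 968]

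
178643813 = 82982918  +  95660895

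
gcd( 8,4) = 4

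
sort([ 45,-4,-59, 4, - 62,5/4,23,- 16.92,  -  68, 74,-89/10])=[-68, - 62,-59,-16.92, -89/10, - 4, 5/4,  4,23,45, 74 ] 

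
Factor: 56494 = 2^1*47^1*601^1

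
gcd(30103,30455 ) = 1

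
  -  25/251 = -1 + 226/251 = - 0.10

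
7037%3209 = 619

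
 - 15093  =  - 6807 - 8286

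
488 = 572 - 84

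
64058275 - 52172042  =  11886233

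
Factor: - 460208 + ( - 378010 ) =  - 2^1*3^1*139703^1 = - 838218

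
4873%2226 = 421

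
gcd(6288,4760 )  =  8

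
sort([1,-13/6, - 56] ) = [-56, - 13/6 , 1]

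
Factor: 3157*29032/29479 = 2^3* 7^1*11^1*19^1*191^1*719^( - 1) = 2235464/719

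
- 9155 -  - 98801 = 89646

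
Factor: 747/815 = 3^2* 5^( - 1)* 83^1*163^( - 1 )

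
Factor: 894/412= 2^( - 1)*3^1*103^( -1)*149^1 = 447/206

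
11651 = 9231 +2420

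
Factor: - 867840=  - 2^9*3^1*5^1*113^1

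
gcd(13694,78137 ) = 1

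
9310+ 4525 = 13835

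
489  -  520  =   - 31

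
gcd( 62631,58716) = 9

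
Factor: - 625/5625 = - 3^( - 2 ) = - 1/9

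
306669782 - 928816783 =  - 622147001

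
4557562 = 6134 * 743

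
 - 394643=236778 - 631421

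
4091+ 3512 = 7603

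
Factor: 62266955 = 5^1*113^1 * 191^1*577^1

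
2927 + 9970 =12897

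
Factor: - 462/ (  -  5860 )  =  2^(-1 )*3^1*5^(-1 )*7^1*11^1*293^( - 1 ) =231/2930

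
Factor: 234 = 2^1*3^2*13^1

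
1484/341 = 4 + 120/341 = 4.35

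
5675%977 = 790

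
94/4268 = 47/2134 = 0.02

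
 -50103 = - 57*879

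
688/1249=688/1249 = 0.55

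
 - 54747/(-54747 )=1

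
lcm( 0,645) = 0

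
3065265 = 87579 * 35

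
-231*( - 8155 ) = 1883805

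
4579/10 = 4579/10 = 457.90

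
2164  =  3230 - 1066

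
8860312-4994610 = 3865702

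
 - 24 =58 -82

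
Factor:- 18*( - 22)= 396 = 2^2*3^2*11^1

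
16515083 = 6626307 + 9888776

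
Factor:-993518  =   - 2^1*457^1*1087^1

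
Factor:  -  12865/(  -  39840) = 2^( - 5)*3^ ( - 1 )*  31^1=31/96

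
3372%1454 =464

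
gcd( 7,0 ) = 7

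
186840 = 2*93420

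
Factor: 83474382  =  2^1 * 3^1*31^3*467^1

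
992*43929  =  43577568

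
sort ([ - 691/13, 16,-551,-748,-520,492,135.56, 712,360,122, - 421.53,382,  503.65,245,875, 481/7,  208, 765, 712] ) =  [ - 748, - 551, - 520,-421.53, - 691/13,16, 481/7,122,135.56,208,245,360,382,492, 503.65,712 , 712,765,875]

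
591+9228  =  9819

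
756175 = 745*1015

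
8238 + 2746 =10984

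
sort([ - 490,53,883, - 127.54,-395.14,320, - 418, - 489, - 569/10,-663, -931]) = [- 931, - 663 , - 490, - 489,  -  418, - 395.14,- 127.54, - 569/10,53,320,883 ]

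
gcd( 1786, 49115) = 893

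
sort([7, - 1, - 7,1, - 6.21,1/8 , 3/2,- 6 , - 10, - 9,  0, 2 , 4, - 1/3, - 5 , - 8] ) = [ - 10, - 9, - 8, - 7, - 6.21, - 6 , - 5,-1 ,- 1/3, 0, 1/8,1,3/2, 2,4, 7 ] 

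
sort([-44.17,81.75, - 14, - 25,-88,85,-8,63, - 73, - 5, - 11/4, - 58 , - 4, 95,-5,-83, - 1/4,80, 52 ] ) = [ - 88 , - 83, - 73, - 58, - 44.17,-25, - 14, - 8, - 5, - 5, - 4, - 11/4,  -  1/4, 52, 63,80, 81.75 , 85,95 ]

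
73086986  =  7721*9466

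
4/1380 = 1/345 = 0.00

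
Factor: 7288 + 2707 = 5^1*1999^1 = 9995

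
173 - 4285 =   -  4112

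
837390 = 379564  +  457826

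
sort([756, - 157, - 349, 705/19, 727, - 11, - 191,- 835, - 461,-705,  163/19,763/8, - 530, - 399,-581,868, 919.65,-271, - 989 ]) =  [-989,-835 , - 705,-581, - 530,- 461, - 399, - 349, - 271, - 191, - 157, - 11, 163/19, 705/19,763/8,727  ,  756,868,  919.65 ] 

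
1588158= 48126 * 33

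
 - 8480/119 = -8480/119 = -71.26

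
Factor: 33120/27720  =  2^2*7^( - 1) * 11^( - 1 ) *23^1 =92/77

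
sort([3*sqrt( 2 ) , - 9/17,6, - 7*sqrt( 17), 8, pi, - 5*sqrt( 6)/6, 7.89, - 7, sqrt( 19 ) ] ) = [ - 7*sqrt( 17), - 7, - 5*sqrt(6)/6,  -  9/17, pi, 3*sqrt( 2), sqrt (19), 6,  7.89, 8] 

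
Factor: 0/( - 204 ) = 0^1 = 0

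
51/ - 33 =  - 2 + 5/11  =  -1.55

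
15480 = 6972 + 8508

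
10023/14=715+13/14 = 715.93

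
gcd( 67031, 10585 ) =1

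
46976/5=46976/5 =9395.20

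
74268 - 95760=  - 21492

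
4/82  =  2/41 =0.05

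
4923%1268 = 1119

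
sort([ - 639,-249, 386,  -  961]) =[-961 , - 639, - 249,386]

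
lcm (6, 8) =24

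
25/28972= 25/28972 = 0.00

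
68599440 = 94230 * 728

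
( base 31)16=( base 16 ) 25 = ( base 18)21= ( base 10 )37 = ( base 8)45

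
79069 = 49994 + 29075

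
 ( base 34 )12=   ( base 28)18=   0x24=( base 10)36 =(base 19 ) 1h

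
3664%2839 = 825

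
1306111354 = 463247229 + 842864125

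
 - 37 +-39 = - 76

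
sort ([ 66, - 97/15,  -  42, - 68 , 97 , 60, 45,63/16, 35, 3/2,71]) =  [ - 68, - 42, - 97/15,3/2 , 63/16, 35, 45,60,  66,  71, 97 ] 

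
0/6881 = 0=0.00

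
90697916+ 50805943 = 141503859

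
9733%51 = 43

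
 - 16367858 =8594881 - 24962739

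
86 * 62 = 5332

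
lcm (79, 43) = 3397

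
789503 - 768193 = 21310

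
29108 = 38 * 766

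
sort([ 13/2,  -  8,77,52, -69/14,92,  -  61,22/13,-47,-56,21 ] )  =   [ - 61, - 56,-47, - 8, - 69/14,22/13,13/2,21,  52, 77, 92]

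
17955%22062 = 17955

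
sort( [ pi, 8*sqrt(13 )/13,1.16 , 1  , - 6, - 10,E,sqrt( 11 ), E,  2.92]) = [ - 10, - 6, 1, 1.16,  8*sqrt(13 ) /13, E , E, 2.92, pi, sqrt(11 )]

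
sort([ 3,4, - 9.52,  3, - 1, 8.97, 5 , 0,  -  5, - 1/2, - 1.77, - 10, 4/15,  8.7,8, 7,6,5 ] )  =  [ - 10, - 9.52, - 5, - 1.77, - 1, - 1/2, 0,4/15,3,3 , 4,5, 5 , 6,7,8, 8.7, 8.97 ] 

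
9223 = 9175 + 48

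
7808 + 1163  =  8971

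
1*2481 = 2481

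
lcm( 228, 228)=228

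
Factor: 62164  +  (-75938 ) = -2^1*71^1*97^1 = -13774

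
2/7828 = 1/3914 = 0.00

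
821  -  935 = - 114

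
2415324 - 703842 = 1711482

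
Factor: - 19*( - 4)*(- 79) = -6004 = - 2^2 * 19^1*79^1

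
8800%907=637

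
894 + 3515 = 4409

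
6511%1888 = 847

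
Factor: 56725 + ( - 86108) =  - 29383 = - 29383^1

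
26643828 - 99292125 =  - 72648297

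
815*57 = 46455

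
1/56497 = 1/56497= 0.00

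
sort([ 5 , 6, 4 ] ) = [ 4, 5, 6]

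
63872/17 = 63872/17 = 3757.18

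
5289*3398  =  17972022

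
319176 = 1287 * 248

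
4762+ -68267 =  - 63505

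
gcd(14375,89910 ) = 5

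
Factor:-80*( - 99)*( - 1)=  - 7920 =- 2^4*3^2*5^1*11^1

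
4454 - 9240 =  - 4786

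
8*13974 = 111792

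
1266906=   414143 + 852763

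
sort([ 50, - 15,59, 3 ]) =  [ - 15 , 3,50,59 ] 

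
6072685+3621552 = 9694237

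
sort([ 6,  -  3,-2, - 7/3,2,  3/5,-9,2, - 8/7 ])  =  [ - 9,-3 ,-7/3,-2,-8/7,3/5,2, 2, 6]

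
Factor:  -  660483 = - 3^2*73387^1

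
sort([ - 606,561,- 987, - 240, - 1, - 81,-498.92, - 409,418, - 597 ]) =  [ - 987,- 606, - 597 , - 498.92, - 409, - 240 ,  -  81,- 1,418,561]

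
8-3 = 5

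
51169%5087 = 299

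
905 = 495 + 410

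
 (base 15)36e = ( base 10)779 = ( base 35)m9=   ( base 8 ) 1413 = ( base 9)1055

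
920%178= 30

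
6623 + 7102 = 13725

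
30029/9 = 3336 + 5/9 = 3336.56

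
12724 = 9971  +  2753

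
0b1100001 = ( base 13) 76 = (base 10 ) 97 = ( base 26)3J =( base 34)2T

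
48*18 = 864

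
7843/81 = 96 +67/81=96.83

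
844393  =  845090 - 697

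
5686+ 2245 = 7931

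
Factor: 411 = 3^1 * 137^1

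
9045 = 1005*9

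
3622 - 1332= 2290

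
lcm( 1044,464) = 4176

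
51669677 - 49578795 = 2090882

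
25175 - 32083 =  - 6908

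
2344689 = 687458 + 1657231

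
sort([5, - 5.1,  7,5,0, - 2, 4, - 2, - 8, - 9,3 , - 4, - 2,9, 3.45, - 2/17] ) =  [ - 9, - 8,-5.1, - 4, - 2, - 2, - 2,-2/17,0 , 3, 3.45,4,5,5, 7,  9 ] 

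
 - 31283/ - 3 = 31283/3=10427.67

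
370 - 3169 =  - 2799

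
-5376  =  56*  ( - 96 )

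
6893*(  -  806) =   -  5555758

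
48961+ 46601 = 95562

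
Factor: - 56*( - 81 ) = 2^3 * 3^4*7^1 = 4536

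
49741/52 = 956 + 29/52 = 956.56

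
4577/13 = 4577/13 =352.08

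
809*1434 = 1160106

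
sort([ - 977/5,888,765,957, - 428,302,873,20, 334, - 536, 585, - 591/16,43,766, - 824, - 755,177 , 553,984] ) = [ - 824, - 755, - 536, - 428, - 977/5, - 591/16, 20,43,  177,302,334,553,585, 765,766, 873,888,957,984] 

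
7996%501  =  481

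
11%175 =11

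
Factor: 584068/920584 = 2^( - 1)*7^( - 1 ) * 17^ (-1)*151^1 = 151/238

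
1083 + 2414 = 3497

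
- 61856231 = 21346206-83202437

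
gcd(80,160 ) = 80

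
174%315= 174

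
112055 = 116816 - 4761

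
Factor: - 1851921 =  - 3^2 * 149^1*1381^1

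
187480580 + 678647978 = 866128558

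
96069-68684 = 27385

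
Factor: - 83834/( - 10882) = 41917/5441 =167^1*251^1*5441^( - 1 ) 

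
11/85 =11/85 = 0.13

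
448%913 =448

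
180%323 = 180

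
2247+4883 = 7130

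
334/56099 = 334/56099=0.01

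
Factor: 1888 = 2^5*59^1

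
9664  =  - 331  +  9995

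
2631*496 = 1304976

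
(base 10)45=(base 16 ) 2D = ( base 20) 25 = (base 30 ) 1F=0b101101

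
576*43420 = 25009920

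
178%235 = 178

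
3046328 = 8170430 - 5124102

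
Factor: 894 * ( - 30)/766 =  - 2^1*3^2 * 5^1*149^1*383^( - 1 ) = -  13410/383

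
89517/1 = 89517=89517.00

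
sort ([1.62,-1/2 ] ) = [ - 1/2,1.62]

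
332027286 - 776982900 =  - 444955614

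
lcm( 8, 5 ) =40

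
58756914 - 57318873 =1438041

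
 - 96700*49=-4738300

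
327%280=47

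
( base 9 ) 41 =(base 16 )25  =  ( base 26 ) 1b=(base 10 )37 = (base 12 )31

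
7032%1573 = 740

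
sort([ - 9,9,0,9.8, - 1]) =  [-9 , - 1, 0,  9,9.8]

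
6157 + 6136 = 12293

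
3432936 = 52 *66018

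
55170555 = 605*91191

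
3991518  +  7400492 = 11392010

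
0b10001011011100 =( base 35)79Y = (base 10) 8924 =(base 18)199E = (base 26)d56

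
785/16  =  49 + 1/16 = 49.06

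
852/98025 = 284/32675= 0.01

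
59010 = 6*9835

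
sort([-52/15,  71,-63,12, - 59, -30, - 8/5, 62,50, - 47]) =[ - 63, - 59 ,-47,- 30,-52/15, - 8/5 , 12,50,62,71]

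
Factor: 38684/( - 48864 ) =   -  2^( - 3 )*3^( - 1) * 19^1  =  -19/24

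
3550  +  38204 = 41754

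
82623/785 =82623/785 = 105.25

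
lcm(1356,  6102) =12204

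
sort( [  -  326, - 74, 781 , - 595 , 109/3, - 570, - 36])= [ - 595, - 570, - 326,-74, - 36,109/3,781]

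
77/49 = 11/7=1.57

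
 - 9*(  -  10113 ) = 91017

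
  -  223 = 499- 722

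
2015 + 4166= 6181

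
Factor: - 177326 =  - 2^1*88663^1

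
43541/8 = 5442 + 5/8 =5442.62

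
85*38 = 3230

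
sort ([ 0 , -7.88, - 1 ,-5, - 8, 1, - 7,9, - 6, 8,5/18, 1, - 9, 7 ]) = [ - 9, - 8 , - 7.88,  -  7, - 6, - 5, - 1, 0 , 5/18,1,1,7,8,9]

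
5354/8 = 2677/4 = 669.25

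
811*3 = 2433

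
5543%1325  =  243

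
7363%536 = 395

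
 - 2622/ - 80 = 32+ 31/40 = 32.77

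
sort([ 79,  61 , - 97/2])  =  [ - 97/2, 61,79]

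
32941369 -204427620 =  - 171486251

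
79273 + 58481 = 137754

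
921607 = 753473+168134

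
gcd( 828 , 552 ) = 276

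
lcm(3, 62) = 186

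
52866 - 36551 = 16315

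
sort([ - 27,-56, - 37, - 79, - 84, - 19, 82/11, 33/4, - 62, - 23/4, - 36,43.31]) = [  -  84, - 79, - 62, - 56, - 37, - 36, - 27, - 19, - 23/4, 82/11 , 33/4, 43.31] 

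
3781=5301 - 1520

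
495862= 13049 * 38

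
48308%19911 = 8486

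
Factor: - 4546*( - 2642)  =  12010532 = 2^2*1321^1*2273^1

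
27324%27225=99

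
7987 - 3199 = 4788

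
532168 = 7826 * 68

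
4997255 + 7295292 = 12292547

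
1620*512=829440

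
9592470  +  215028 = 9807498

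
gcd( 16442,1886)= 2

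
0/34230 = 0 = 0.00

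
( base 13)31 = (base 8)50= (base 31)19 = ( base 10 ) 40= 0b101000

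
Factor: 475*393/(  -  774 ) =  - 2^( - 1)*3^( - 1)*5^2*19^1*43^ ( - 1)*131^1 = -62225/258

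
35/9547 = 35/9547 = 0.00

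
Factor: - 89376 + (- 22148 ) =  - 111524 =- 2^2*7^2*569^1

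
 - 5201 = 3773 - 8974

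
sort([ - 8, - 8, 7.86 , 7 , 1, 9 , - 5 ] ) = [-8,  -  8, - 5,1,7,7.86,9 ] 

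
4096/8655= 4096/8655 = 0.47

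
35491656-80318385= - 44826729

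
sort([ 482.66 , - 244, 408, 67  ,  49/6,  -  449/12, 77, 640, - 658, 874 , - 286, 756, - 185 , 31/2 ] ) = [ - 658 , - 286, - 244, - 185, - 449/12, 49/6, 31/2, 67,77  ,  408,482.66, 640,756,874]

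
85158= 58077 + 27081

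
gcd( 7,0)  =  7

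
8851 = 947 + 7904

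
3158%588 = 218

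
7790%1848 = 398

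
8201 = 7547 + 654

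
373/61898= 373/61898 = 0.01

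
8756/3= 8756/3 = 2918.67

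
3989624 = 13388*298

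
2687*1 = 2687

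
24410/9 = 2712 + 2/9 = 2712.22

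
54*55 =2970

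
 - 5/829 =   -  5/829 = - 0.01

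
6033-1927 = 4106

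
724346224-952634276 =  - 228288052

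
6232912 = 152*41006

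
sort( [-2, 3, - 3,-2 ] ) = [- 3,-2, - 2,3 ] 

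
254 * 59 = 14986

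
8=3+5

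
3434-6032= -2598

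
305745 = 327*935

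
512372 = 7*73196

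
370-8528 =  - 8158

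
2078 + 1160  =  3238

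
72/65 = 72/65 = 1.11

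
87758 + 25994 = 113752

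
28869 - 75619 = -46750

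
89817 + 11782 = 101599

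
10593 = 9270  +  1323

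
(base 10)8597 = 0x2195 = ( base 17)1CCC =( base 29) a6d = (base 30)9GH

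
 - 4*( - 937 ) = 3748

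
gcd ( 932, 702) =2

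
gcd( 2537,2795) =43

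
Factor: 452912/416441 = 2^4*28307^1 * 416441^( - 1 ) 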